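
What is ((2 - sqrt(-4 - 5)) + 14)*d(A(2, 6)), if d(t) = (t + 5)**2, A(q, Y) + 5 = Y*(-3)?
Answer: 5184 - 972*I ≈ 5184.0 - 972.0*I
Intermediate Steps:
A(q, Y) = -5 - 3*Y (A(q, Y) = -5 + Y*(-3) = -5 - 3*Y)
d(t) = (5 + t)**2
((2 - sqrt(-4 - 5)) + 14)*d(A(2, 6)) = ((2 - sqrt(-4 - 5)) + 14)*(5 + (-5 - 3*6))**2 = ((2 - sqrt(-9)) + 14)*(5 + (-5 - 18))**2 = ((2 - 3*I) + 14)*(5 - 23)**2 = ((2 - 3*I) + 14)*(-18)**2 = (16 - 3*I)*324 = 5184 - 972*I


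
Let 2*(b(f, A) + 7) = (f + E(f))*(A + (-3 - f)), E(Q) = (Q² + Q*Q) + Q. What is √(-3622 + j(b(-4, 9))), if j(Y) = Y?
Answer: 11*I*√29 ≈ 59.237*I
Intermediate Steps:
E(Q) = Q + 2*Q² (E(Q) = (Q² + Q²) + Q = 2*Q² + Q = Q + 2*Q²)
b(f, A) = -7 + (f + f*(1 + 2*f))*(-3 + A - f)/2 (b(f, A) = -7 + ((f + f*(1 + 2*f))*(A + (-3 - f)))/2 = -7 + ((f + f*(1 + 2*f))*(-3 + A - f))/2 = -7 + (f + f*(1 + 2*f))*(-3 + A - f)/2)
√(-3622 + j(b(-4, 9))) = √(-3622 + (-7 - 1*(-4)³ - 4*(-4)² - 3*(-4) + 9*(-4) + 9*(-4)²)) = √(-3622 + (-7 - 1*(-64) - 4*16 + 12 - 36 + 9*16)) = √(-3622 + (-7 + 64 - 64 + 12 - 36 + 144)) = √(-3622 + 113) = √(-3509) = 11*I*√29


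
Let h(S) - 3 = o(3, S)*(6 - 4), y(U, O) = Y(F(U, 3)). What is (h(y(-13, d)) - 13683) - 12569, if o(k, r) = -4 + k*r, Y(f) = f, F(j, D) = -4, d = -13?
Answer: -26281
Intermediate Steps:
y(U, O) = -4
h(S) = -5 + 6*S (h(S) = 3 + (-4 + 3*S)*(6 - 4) = 3 + (-4 + 3*S)*2 = 3 + (-8 + 6*S) = -5 + 6*S)
(h(y(-13, d)) - 13683) - 12569 = ((-5 + 6*(-4)) - 13683) - 12569 = ((-5 - 24) - 13683) - 12569 = (-29 - 13683) - 12569 = -13712 - 12569 = -26281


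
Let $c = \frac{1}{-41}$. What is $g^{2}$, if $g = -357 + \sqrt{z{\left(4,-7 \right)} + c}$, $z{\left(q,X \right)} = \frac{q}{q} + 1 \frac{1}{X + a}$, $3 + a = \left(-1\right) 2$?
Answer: $\frac{\left(87822 - \sqrt{53997}\right)^{2}}{60516} \approx 1.2678 \cdot 10^{5}$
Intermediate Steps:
$c = - \frac{1}{41} \approx -0.02439$
$a = -5$ ($a = -3 - 2 = -5$)
$z{\left(q,X \right)} = 1 + \frac{1}{-5 + X}$ ($z{\left(q,X \right)} = \frac{q}{q} + 1 \frac{1}{X - 5} = 1 + 1 \frac{1}{-5 + X} = 1 + \frac{1}{-5 + X}$)
$g = -357 + \frac{\sqrt{53997}}{246}$ ($g = -357 + \sqrt{\frac{-4 - 7}{-5 - 7} - \frac{1}{41}} = -357 + \sqrt{\frac{1}{-12} \left(-11\right) - \frac{1}{41}} = -357 + \sqrt{\left(- \frac{1}{12}\right) \left(-11\right) - \frac{1}{41}} = -357 + \sqrt{\frac{11}{12} - \frac{1}{41}} = -357 + \sqrt{\frac{439}{492}} = -357 + \frac{\sqrt{53997}}{246} \approx -356.06$)
$g^{2} = \left(-357 + \frac{\sqrt{53997}}{246}\right)^{2}$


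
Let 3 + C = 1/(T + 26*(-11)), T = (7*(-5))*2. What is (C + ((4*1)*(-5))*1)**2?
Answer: 67059721/126736 ≈ 529.13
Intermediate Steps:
T = -70 (T = -35*2 = -70)
C = -1069/356 (C = -3 + 1/(-70 + 26*(-11)) = -3 + 1/(-70 - 286) = -3 + 1/(-356) = -3 - 1/356 = -1069/356 ≈ -3.0028)
(C + ((4*1)*(-5))*1)**2 = (-1069/356 + ((4*1)*(-5))*1)**2 = (-1069/356 + (4*(-5))*1)**2 = (-1069/356 - 20*1)**2 = (-1069/356 - 20)**2 = (-8189/356)**2 = 67059721/126736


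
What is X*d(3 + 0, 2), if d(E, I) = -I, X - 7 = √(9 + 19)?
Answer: -14 - 4*√7 ≈ -24.583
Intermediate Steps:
X = 7 + 2*√7 (X = 7 + √(9 + 19) = 7 + √28 = 7 + 2*√7 ≈ 12.292)
X*d(3 + 0, 2) = (7 + 2*√7)*(-1*2) = (7 + 2*√7)*(-2) = -14 - 4*√7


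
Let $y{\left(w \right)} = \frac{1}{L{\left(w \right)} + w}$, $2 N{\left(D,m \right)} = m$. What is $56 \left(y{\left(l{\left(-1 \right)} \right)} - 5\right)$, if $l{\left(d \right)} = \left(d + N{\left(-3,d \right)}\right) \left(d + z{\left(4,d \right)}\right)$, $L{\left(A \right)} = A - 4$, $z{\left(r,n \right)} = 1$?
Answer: $-294$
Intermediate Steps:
$N{\left(D,m \right)} = \frac{m}{2}$
$L{\left(A \right)} = -4 + A$
$l{\left(d \right)} = \frac{3 d \left(1 + d\right)}{2}$ ($l{\left(d \right)} = \left(d + \frac{d}{2}\right) \left(d + 1\right) = \frac{3 d}{2} \left(1 + d\right) = \frac{3 d \left(1 + d\right)}{2}$)
$y{\left(w \right)} = \frac{1}{-4 + 2 w}$ ($y{\left(w \right)} = \frac{1}{\left(-4 + w\right) + w} = \frac{1}{-4 + 2 w}$)
$56 \left(y{\left(l{\left(-1 \right)} \right)} - 5\right) = 56 \left(\frac{1}{2 \left(-2 + \frac{3}{2} \left(-1\right) \left(1 - 1\right)\right)} - 5\right) = 56 \left(\frac{1}{2 \left(-2 + \frac{3}{2} \left(-1\right) 0\right)} - 5\right) = 56 \left(\frac{1}{2 \left(-2 + 0\right)} - 5\right) = 56 \left(\frac{1}{2 \left(-2\right)} - 5\right) = 56 \left(\frac{1}{2} \left(- \frac{1}{2}\right) - 5\right) = 56 \left(- \frac{1}{4} - 5\right) = 56 \left(- \frac{21}{4}\right) = -294$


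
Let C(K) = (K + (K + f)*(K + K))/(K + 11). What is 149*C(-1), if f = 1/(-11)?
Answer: 1937/110 ≈ 17.609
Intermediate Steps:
f = -1/11 ≈ -0.090909
C(K) = (K + 2*K*(-1/11 + K))/(11 + K) (C(K) = (K + (K - 1/11)*(K + K))/(K + 11) = (K + (-1/11 + K)*(2*K))/(11 + K) = (K + 2*K*(-1/11 + K))/(11 + K))
149*C(-1) = 149*((1/11)*(-1)*(9 + 22*(-1))/(11 - 1)) = 149*((1/11)*(-1)*(9 - 22)/10) = 149*((1/11)*(-1)*(1/10)*(-13)) = 149*(13/110) = 1937/110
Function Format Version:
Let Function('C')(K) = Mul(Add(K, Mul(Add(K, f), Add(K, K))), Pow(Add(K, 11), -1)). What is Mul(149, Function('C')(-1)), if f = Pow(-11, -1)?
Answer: Rational(1937, 110) ≈ 17.609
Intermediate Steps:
f = Rational(-1, 11) ≈ -0.090909
Function('C')(K) = Mul(Pow(Add(11, K), -1), Add(K, Mul(2, K, Add(Rational(-1, 11), K)))) (Function('C')(K) = Mul(Add(K, Mul(Add(K, Rational(-1, 11)), Add(K, K))), Pow(Add(K, 11), -1)) = Mul(Add(K, Mul(Add(Rational(-1, 11), K), Mul(2, K))), Pow(Add(11, K), -1)) = Mul(Add(K, Mul(2, K, Add(Rational(-1, 11), K))), Pow(Add(11, K), -1)) = Mul(Pow(Add(11, K), -1), Add(K, Mul(2, K, Add(Rational(-1, 11), K)))))
Mul(149, Function('C')(-1)) = Mul(149, Mul(Rational(1, 11), -1, Pow(Add(11, -1), -1), Add(9, Mul(22, -1)))) = Mul(149, Mul(Rational(1, 11), -1, Pow(10, -1), Add(9, -22))) = Mul(149, Mul(Rational(1, 11), -1, Rational(1, 10), -13)) = Mul(149, Rational(13, 110)) = Rational(1937, 110)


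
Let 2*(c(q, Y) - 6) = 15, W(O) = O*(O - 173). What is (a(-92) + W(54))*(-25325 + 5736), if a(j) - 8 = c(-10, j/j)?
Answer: 250915501/2 ≈ 1.2546e+8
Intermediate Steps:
W(O) = O*(-173 + O)
c(q, Y) = 27/2 (c(q, Y) = 6 + (½)*15 = 6 + 15/2 = 27/2)
a(j) = 43/2 (a(j) = 8 + 27/2 = 43/2)
(a(-92) + W(54))*(-25325 + 5736) = (43/2 + 54*(-173 + 54))*(-25325 + 5736) = (43/2 + 54*(-119))*(-19589) = (43/2 - 6426)*(-19589) = -12809/2*(-19589) = 250915501/2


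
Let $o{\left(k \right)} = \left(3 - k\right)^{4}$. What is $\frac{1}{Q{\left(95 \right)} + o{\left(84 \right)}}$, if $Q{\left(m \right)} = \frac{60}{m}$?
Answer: $\frac{19}{817887711} \approx 2.3231 \cdot 10^{-8}$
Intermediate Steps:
$\frac{1}{Q{\left(95 \right)} + o{\left(84 \right)}} = \frac{1}{\frac{60}{95} + \left(-3 + 84\right)^{4}} = \frac{1}{60 \cdot \frac{1}{95} + 81^{4}} = \frac{1}{\frac{12}{19} + 43046721} = \frac{1}{\frac{817887711}{19}} = \frac{19}{817887711}$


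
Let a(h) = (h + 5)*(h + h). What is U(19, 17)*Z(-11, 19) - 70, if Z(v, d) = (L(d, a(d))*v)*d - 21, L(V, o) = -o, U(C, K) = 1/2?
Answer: 190447/2 ≈ 95224.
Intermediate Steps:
U(C, K) = ½
a(h) = 2*h*(5 + h) (a(h) = (5 + h)*(2*h) = 2*h*(5 + h))
Z(v, d) = -21 - 2*v*d²*(5 + d) (Z(v, d) = ((-2*d*(5 + d))*v)*d - 21 = (-2*d*v*(5 + d))*d - 21 = -2*v*d²*(5 + d) - 21 = -21 - 2*v*d²*(5 + d))
U(19, 17)*Z(-11, 19) - 70 = (-21 - 2*(-11)*19²*(5 + 19))/2 - 70 = (-21 - 2*(-11)*361*24)/2 - 70 = (-21 + 190608)/2 - 70 = (½)*190587 - 70 = 190587/2 - 70 = 190447/2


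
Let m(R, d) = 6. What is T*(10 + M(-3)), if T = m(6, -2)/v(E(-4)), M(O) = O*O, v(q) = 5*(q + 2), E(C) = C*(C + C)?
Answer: 57/85 ≈ 0.67059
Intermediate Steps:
E(C) = 2*C² (E(C) = C*(2*C) = 2*C²)
v(q) = 10 + 5*q (v(q) = 5*(2 + q) = 10 + 5*q)
M(O) = O²
T = 3/85 (T = 6/(10 + 5*(2*(-4)²)) = 6/(10 + 5*(2*16)) = 6/(10 + 5*32) = 6/(10 + 160) = 6/170 = 6*(1/170) = 3/85 ≈ 0.035294)
T*(10 + M(-3)) = 3*(10 + (-3)²)/85 = 3*(10 + 9)/85 = (3/85)*19 = 57/85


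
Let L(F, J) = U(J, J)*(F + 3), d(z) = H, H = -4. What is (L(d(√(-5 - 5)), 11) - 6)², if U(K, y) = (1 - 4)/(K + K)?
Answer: 16641/484 ≈ 34.382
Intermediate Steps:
U(K, y) = -3/(2*K) (U(K, y) = -3*1/(2*K) = -3/(2*K))
d(z) = -4
L(F, J) = -3*(3 + F)/(2*J) (L(F, J) = (-3/(2*J))*(F + 3) = (-3/(2*J))*(3 + F) = -3*(3 + F)/(2*J))
(L(d(√(-5 - 5)), 11) - 6)² = ((3/2)*(-3 - 1*(-4))/11 - 6)² = ((3/2)*(1/11)*(-3 + 4) - 6)² = ((3/2)*(1/11)*1 - 6)² = (3/22 - 6)² = (-129/22)² = 16641/484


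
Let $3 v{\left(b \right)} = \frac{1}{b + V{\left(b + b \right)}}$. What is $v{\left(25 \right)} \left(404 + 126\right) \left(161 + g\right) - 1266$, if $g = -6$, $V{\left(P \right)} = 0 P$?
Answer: $- \frac{512}{3} \approx -170.67$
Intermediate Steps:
$V{\left(P \right)} = 0$
$v{\left(b \right)} = \frac{1}{3 b}$ ($v{\left(b \right)} = \frac{1}{3 \left(b + 0\right)} = \frac{1}{3 b}$)
$v{\left(25 \right)} \left(404 + 126\right) \left(161 + g\right) - 1266 = \frac{1}{3 \cdot 25} \left(404 + 126\right) \left(161 - 6\right) - 1266 = \frac{1}{3} \cdot \frac{1}{25} \cdot 530 \cdot 155 - 1266 = \frac{1}{75} \cdot 82150 - 1266 = \frac{3286}{3} - 1266 = - \frac{512}{3}$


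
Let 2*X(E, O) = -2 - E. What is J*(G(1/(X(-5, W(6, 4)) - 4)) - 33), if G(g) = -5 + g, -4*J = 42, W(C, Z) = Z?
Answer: 2016/5 ≈ 403.20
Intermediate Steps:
X(E, O) = -1 - E/2 (X(E, O) = (-2 - E)/2 = -1 - E/2)
J = -21/2 (J = -¼*42 = -21/2 ≈ -10.500)
J*(G(1/(X(-5, W(6, 4)) - 4)) - 33) = -21*((-5 + 1/((-1 - ½*(-5)) - 4)) - 33)/2 = -21*((-5 + 1/((-1 + 5/2) - 4)) - 33)/2 = -21*((-5 + 1/(3/2 - 4)) - 33)/2 = -21*((-5 + 1/(-5/2)) - 33)/2 = -21*((-5 - ⅖) - 33)/2 = -21*(-27/5 - 33)/2 = -21/2*(-192/5) = 2016/5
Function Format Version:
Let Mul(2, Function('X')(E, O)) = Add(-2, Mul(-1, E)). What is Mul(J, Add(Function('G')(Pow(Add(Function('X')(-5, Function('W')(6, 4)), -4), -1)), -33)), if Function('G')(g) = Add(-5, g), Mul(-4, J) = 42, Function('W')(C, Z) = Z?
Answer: Rational(2016, 5) ≈ 403.20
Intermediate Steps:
Function('X')(E, O) = Add(-1, Mul(Rational(-1, 2), E)) (Function('X')(E, O) = Mul(Rational(1, 2), Add(-2, Mul(-1, E))) = Add(-1, Mul(Rational(-1, 2), E)))
J = Rational(-21, 2) (J = Mul(Rational(-1, 4), 42) = Rational(-21, 2) ≈ -10.500)
Mul(J, Add(Function('G')(Pow(Add(Function('X')(-5, Function('W')(6, 4)), -4), -1)), -33)) = Mul(Rational(-21, 2), Add(Add(-5, Pow(Add(Add(-1, Mul(Rational(-1, 2), -5)), -4), -1)), -33)) = Mul(Rational(-21, 2), Add(Add(-5, Pow(Add(Add(-1, Rational(5, 2)), -4), -1)), -33)) = Mul(Rational(-21, 2), Add(Add(-5, Pow(Add(Rational(3, 2), -4), -1)), -33)) = Mul(Rational(-21, 2), Add(Add(-5, Pow(Rational(-5, 2), -1)), -33)) = Mul(Rational(-21, 2), Add(Add(-5, Rational(-2, 5)), -33)) = Mul(Rational(-21, 2), Add(Rational(-27, 5), -33)) = Mul(Rational(-21, 2), Rational(-192, 5)) = Rational(2016, 5)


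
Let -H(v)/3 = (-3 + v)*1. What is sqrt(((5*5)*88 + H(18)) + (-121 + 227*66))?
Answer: 2*sqrt(4254) ≈ 130.45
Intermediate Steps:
H(v) = 9 - 3*v (H(v) = -3*(-3 + v) = 9 - 3*v)
sqrt(((5*5)*88 + H(18)) + (-121 + 227*66)) = sqrt(((5*5)*88 + (9 - 3*18)) + (-121 + 227*66)) = sqrt((25*88 + (9 - 54)) + (-121 + 14982)) = sqrt((2200 - 45) + 14861) = sqrt(2155 + 14861) = sqrt(17016) = 2*sqrt(4254)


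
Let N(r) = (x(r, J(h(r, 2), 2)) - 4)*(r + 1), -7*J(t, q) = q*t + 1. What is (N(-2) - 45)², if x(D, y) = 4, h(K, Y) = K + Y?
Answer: 2025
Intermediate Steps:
J(t, q) = -⅐ - q*t/7 (J(t, q) = -(q*t + 1)/7 = -(1 + q*t)/7 = -⅐ - q*t/7)
N(r) = 0 (N(r) = (4 - 4)*(r + 1) = 0*(1 + r) = 0)
(N(-2) - 45)² = (0 - 45)² = (-45)² = 2025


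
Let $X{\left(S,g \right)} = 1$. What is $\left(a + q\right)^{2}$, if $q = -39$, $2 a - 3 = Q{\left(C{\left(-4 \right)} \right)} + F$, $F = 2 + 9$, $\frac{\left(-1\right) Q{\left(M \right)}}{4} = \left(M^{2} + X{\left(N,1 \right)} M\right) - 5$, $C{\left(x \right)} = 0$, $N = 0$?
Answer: $484$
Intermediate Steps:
$Q{\left(M \right)} = 20 - 4 M - 4 M^{2}$ ($Q{\left(M \right)} = - 4 \left(\left(M^{2} + 1 M\right) - 5\right) = - 4 \left(\left(M^{2} + M\right) - 5\right) = - 4 \left(\left(M + M^{2}\right) - 5\right) = - 4 \left(-5 + M + M^{2}\right) = 20 - 4 M - 4 M^{2}$)
$F = 11$
$a = 17$ ($a = \frac{3}{2} + \frac{\left(20 - 0 - 4 \cdot 0^{2}\right) + 11}{2} = \frac{3}{2} + \frac{\left(20 + 0 - 0\right) + 11}{2} = \frac{3}{2} + \frac{\left(20 + 0 + 0\right) + 11}{2} = \frac{3}{2} + \frac{20 + 11}{2} = \frac{3}{2} + \frac{1}{2} \cdot 31 = \frac{3}{2} + \frac{31}{2} = 17$)
$\left(a + q\right)^{2} = \left(17 - 39\right)^{2} = \left(-22\right)^{2} = 484$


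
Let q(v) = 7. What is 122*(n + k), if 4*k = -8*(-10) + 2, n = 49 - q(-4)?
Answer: 7625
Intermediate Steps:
n = 42 (n = 49 - 1*7 = 49 - 7 = 42)
k = 41/2 (k = (-8*(-10) + 2)/4 = (80 + 2)/4 = (¼)*82 = 41/2 ≈ 20.500)
122*(n + k) = 122*(42 + 41/2) = 122*(125/2) = 7625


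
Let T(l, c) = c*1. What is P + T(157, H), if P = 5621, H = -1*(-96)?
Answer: 5717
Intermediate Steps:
H = 96
T(l, c) = c
P + T(157, H) = 5621 + 96 = 5717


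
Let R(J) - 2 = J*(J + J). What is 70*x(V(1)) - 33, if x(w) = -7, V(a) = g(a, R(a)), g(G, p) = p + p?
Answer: -523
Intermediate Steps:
R(J) = 2 + 2*J**2 (R(J) = 2 + J*(J + J) = 2 + J*(2*J) = 2 + 2*J**2)
g(G, p) = 2*p
V(a) = 4 + 4*a**2 (V(a) = 2*(2 + 2*a**2) = 4 + 4*a**2)
70*x(V(1)) - 33 = 70*(-7) - 33 = -490 - 33 = -523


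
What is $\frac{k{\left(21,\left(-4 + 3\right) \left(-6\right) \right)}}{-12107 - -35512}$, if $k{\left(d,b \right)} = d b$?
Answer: $\frac{126}{23405} \approx 0.0053835$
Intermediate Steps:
$k{\left(d,b \right)} = b d$
$\frac{k{\left(21,\left(-4 + 3\right) \left(-6\right) \right)}}{-12107 - -35512} = \frac{\left(-4 + 3\right) \left(-6\right) 21}{-12107 - -35512} = \frac{\left(-1\right) \left(-6\right) 21}{-12107 + 35512} = \frac{6 \cdot 21}{23405} = 126 \cdot \frac{1}{23405} = \frac{126}{23405}$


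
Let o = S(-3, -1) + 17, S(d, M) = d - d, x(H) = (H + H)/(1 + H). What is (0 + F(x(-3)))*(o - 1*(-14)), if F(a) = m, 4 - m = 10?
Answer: -186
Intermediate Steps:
x(H) = 2*H/(1 + H) (x(H) = (2*H)/(1 + H) = 2*H/(1 + H))
m = -6 (m = 4 - 1*10 = 4 - 10 = -6)
S(d, M) = 0
o = 17 (o = 0 + 17 = 17)
F(a) = -6
(0 + F(x(-3)))*(o - 1*(-14)) = (0 - 6)*(17 - 1*(-14)) = -6*(17 + 14) = -6*31 = -186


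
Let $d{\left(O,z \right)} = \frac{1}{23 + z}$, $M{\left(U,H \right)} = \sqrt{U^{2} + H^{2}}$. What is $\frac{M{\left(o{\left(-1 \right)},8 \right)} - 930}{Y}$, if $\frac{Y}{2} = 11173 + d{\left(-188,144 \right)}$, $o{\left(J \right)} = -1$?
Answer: $- \frac{25885}{621964} + \frac{167 \sqrt{65}}{3731784} \approx -0.041257$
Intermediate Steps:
$M{\left(U,H \right)} = \sqrt{H^{2} + U^{2}}$
$Y = \frac{3731784}{167}$ ($Y = 2 \left(11173 + \frac{1}{23 + 144}\right) = 2 \left(11173 + \frac{1}{167}\right) = 2 \cdot \frac{1865892}{167} = \frac{3731784}{167} \approx 22346.0$)
$\frac{M{\left(o{\left(-1 \right)},8 \right)} - 930}{Y} = \frac{\sqrt{8^{2} + \left(-1\right)^{2}} - 930}{\frac{3731784}{167}} = \left(\sqrt{64 + 1} - 930\right) \frac{167}{3731784} = \left(\sqrt{65} - 930\right) \frac{167}{3731784} = \left(-930 + \sqrt{65}\right) \frac{167}{3731784} = - \frac{25885}{621964} + \frac{167 \sqrt{65}}{3731784}$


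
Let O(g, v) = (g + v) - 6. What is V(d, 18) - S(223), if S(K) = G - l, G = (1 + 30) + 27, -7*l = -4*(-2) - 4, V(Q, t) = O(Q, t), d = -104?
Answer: -1054/7 ≈ -150.57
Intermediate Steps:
O(g, v) = -6 + g + v
V(Q, t) = -6 + Q + t
l = -4/7 (l = -(-4*(-2) - 4)/7 = -(8 - 4)/7 = -⅐*4 = -4/7 ≈ -0.57143)
G = 58 (G = 31 + 27 = 58)
S(K) = 410/7 (S(K) = 58 - 1*(-4/7) = 58 + 4/7 = 410/7)
V(d, 18) - S(223) = (-6 - 104 + 18) - 1*410/7 = -92 - 410/7 = -1054/7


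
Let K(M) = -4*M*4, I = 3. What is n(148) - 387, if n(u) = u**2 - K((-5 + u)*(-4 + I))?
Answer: 19229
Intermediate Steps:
K(M) = -16*M
n(u) = 80 + u**2 - 16*u (n(u) = u**2 - (-16)*(-5 + u)*(-4 + 3) = u**2 - (-16)*(-5 + u)*(-1) = u**2 - (-16)*(5 - u) = u**2 - (-80 + 16*u) = u**2 + (80 - 16*u) = 80 + u**2 - 16*u)
n(148) - 387 = (80 + 148**2 - 16*148) - 387 = (80 + 21904 - 2368) - 387 = 19616 - 387 = 19229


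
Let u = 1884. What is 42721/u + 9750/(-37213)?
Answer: 1571407573/70109292 ≈ 22.414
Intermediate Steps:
42721/u + 9750/(-37213) = 42721/1884 + 9750/(-37213) = 42721*(1/1884) + 9750*(-1/37213) = 42721/1884 - 9750/37213 = 1571407573/70109292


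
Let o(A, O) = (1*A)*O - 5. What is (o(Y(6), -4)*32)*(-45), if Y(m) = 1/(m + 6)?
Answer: 7680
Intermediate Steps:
Y(m) = 1/(6 + m)
o(A, O) = -5 + A*O (o(A, O) = A*O - 5 = -5 + A*O)
(o(Y(6), -4)*32)*(-45) = ((-5 - 4/(6 + 6))*32)*(-45) = ((-5 - 4/12)*32)*(-45) = ((-5 + (1/12)*(-4))*32)*(-45) = ((-5 - ⅓)*32)*(-45) = -16/3*32*(-45) = -512/3*(-45) = 7680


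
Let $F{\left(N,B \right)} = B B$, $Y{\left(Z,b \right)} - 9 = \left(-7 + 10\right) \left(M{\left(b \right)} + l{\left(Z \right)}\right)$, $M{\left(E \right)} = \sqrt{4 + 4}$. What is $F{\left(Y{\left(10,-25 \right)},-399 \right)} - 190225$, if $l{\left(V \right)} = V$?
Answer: $-31024$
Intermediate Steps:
$M{\left(E \right)} = 2 \sqrt{2}$ ($M{\left(E \right)} = \sqrt{8} = 2 \sqrt{2}$)
$Y{\left(Z,b \right)} = 9 + 3 Z + 6 \sqrt{2}$ ($Y{\left(Z,b \right)} = 9 + \left(-7 + 10\right) \left(2 \sqrt{2} + Z\right) = 9 + 3 \left(Z + 2 \sqrt{2}\right) = 9 + \left(3 Z + 6 \sqrt{2}\right) = 9 + 3 Z + 6 \sqrt{2}$)
$F{\left(N,B \right)} = B^{2}$
$F{\left(Y{\left(10,-25 \right)},-399 \right)} - 190225 = \left(-399\right)^{2} - 190225 = 159201 - 190225 = -31024$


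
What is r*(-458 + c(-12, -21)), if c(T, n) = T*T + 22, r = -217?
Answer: 63364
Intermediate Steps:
c(T, n) = 22 + T² (c(T, n) = T² + 22 = 22 + T²)
r*(-458 + c(-12, -21)) = -217*(-458 + (22 + (-12)²)) = -217*(-458 + (22 + 144)) = -217*(-458 + 166) = -217*(-292) = 63364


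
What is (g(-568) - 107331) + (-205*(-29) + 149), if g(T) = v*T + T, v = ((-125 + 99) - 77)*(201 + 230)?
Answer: 25113419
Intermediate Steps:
v = -44393 (v = (-26 - 77)*431 = -103*431 = -44393)
g(T) = -44392*T (g(T) = -44393*T + T = -44392*T)
(g(-568) - 107331) + (-205*(-29) + 149) = (-44392*(-568) - 107331) + (-205*(-29) + 149) = (25214656 - 107331) + (5945 + 149) = 25107325 + 6094 = 25113419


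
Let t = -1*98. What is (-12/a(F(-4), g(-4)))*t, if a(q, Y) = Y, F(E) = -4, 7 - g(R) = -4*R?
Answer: -392/3 ≈ -130.67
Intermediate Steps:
g(R) = 7 + 4*R (g(R) = 7 - (-4)*R = 7 + 4*R)
t = -98
(-12/a(F(-4), g(-4)))*t = -12/(7 + 4*(-4))*(-98) = -12/(7 - 16)*(-98) = -12/(-9)*(-98) = -12*(-⅑)*(-98) = (4/3)*(-98) = -392/3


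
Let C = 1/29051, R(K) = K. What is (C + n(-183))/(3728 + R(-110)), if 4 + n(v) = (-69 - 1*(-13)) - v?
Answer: 1786637/52553259 ≈ 0.033997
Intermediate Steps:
n(v) = -60 - v (n(v) = -4 + ((-69 - 1*(-13)) - v) = -4 + ((-69 + 13) - v) = -4 + (-56 - v) = -60 - v)
C = 1/29051 ≈ 3.4422e-5
(C + n(-183))/(3728 + R(-110)) = (1/29051 + (-60 - 1*(-183)))/(3728 - 110) = (1/29051 + (-60 + 183))/3618 = (1/29051 + 123)*(1/3618) = (3573274/29051)*(1/3618) = 1786637/52553259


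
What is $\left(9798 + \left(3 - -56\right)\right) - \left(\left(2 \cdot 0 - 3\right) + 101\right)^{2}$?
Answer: $253$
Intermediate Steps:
$\left(9798 + \left(3 - -56\right)\right) - \left(\left(2 \cdot 0 - 3\right) + 101\right)^{2} = \left(9798 + \left(3 + 56\right)\right) - \left(\left(0 - 3\right) + 101\right)^{2} = \left(9798 + 59\right) - \left(-3 + 101\right)^{2} = 9857 - 98^{2} = 9857 - 9604 = 253$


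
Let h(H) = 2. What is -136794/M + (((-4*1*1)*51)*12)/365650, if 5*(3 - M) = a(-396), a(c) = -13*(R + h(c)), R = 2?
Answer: -125046897258/12249275 ≈ -10209.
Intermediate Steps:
a(c) = -52 (a(c) = -13*(2 + 2) = -13*4 = -52)
M = 67/5 (M = 3 - ⅕*(-52) = 3 + 52/5 = 67/5 ≈ 13.400)
-136794/M + (((-4*1*1)*51)*12)/365650 = -136794/67/5 + (((-4*1*1)*51)*12)/365650 = -136794*5/67 + ((-4*1*51)*12)*(1/365650) = -683970/67 + (-4*51*12)*(1/365650) = -683970/67 - 204*12*(1/365650) = -683970/67 - 2448*1/365650 = -683970/67 - 1224/182825 = -125046897258/12249275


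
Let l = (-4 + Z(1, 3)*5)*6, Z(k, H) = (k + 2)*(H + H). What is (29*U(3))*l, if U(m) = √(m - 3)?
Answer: 0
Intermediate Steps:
Z(k, H) = 2*H*(2 + k) (Z(k, H) = (2 + k)*(2*H) = 2*H*(2 + k))
U(m) = √(-3 + m)
l = 516 (l = (-4 + (2*3*(2 + 1))*5)*6 = (-4 + (2*3*3)*5)*6 = (-4 + 18*5)*6 = (-4 + 90)*6 = 86*6 = 516)
(29*U(3))*l = (29*√(-3 + 3))*516 = (29*√0)*516 = (29*0)*516 = 0*516 = 0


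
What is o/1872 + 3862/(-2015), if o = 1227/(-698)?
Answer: -129455843/67510560 ≈ -1.9176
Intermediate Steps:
o = -1227/698 (o = 1227*(-1/698) = -1227/698 ≈ -1.7579)
o/1872 + 3862/(-2015) = -1227/698/1872 + 3862/(-2015) = -1227/698*1/1872 + 3862*(-1/2015) = -409/435552 - 3862/2015 = -129455843/67510560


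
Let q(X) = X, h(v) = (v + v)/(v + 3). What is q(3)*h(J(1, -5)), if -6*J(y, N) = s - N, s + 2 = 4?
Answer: -42/11 ≈ -3.8182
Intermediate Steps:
s = 2 (s = -2 + 4 = 2)
J(y, N) = -1/3 + N/6 (J(y, N) = -(2 - N)/6 = -1/3 + N/6)
h(v) = 2*v/(3 + v) (h(v) = (2*v)/(3 + v) = 2*v/(3 + v))
q(3)*h(J(1, -5)) = 3*(2*(-1/3 + (1/6)*(-5))/(3 + (-1/3 + (1/6)*(-5)))) = 3*(2*(-1/3 - 5/6)/(3 + (-1/3 - 5/6))) = 3*(2*(-7/6)/(3 - 7/6)) = 3*(2*(-7/6)/(11/6)) = 3*(2*(-7/6)*(6/11)) = 3*(-14/11) = -42/11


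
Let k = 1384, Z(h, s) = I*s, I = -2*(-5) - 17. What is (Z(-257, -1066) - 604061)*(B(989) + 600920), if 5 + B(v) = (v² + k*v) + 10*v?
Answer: -1764562055498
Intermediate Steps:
I = -7 (I = 10 - 17 = -7)
Z(h, s) = -7*s
B(v) = -5 + v² + 1394*v (B(v) = -5 + ((v² + 1384*v) + 10*v) = -5 + (v² + 1394*v) = -5 + v² + 1394*v)
(Z(-257, -1066) - 604061)*(B(989) + 600920) = (-7*(-1066) - 604061)*((-5 + 989² + 1394*989) + 600920) = (7462 - 604061)*((-5 + 978121 + 1378666) + 600920) = -596599*(2356782 + 600920) = -596599*2957702 = -1764562055498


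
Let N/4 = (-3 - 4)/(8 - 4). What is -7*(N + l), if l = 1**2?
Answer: 42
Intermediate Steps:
l = 1
N = -7 (N = 4*((-3 - 4)/(8 - 4)) = 4*(-7/4) = -7)
-7*(N + l) = -7*(-7 + 1) = -7*(-6) = 42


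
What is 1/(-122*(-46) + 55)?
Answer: 1/5667 ≈ 0.00017646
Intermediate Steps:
1/(-122*(-46) + 55) = 1/(5612 + 55) = 1/5667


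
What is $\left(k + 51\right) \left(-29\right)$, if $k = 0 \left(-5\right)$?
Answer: $-1479$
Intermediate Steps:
$k = 0$
$\left(k + 51\right) \left(-29\right) = \left(0 + 51\right) \left(-29\right) = 51 \left(-29\right) = -1479$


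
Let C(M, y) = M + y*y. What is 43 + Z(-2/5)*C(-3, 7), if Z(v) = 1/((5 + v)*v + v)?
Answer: 629/28 ≈ 22.464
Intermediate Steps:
Z(v) = 1/(v + v*(5 + v)) (Z(v) = 1/(v*(5 + v) + v) = 1/(v + v*(5 + v)))
C(M, y) = M + y²
43 + Z(-2/5)*C(-3, 7) = 43 + (1/(((-2/5))*(6 - 2/5)))*(-3 + 7²) = 43 + (1/(((-2*⅕))*(6 - 2*⅕)))*(-3 + 49) = 43 + (1/((-⅖)*(6 - ⅖)))*46 = 43 - 5/(2*28/5)*46 = 43 - 5/2*5/28*46 = 43 - 25/56*46 = 43 - 575/28 = 629/28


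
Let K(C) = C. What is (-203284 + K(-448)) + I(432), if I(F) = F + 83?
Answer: -203217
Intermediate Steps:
I(F) = 83 + F
(-203284 + K(-448)) + I(432) = (-203284 - 448) + (83 + 432) = -203732 + 515 = -203217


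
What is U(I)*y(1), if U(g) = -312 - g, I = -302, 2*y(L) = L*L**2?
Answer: -5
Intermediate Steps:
y(L) = L**3/2 (y(L) = (L*L**2)/2 = L**3/2)
U(I)*y(1) = (-312 - 1*(-302))*((1/2)*1**3) = (-312 + 302)*((1/2)*1) = -10*1/2 = -5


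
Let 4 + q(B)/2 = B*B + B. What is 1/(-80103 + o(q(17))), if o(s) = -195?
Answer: -1/80298 ≈ -1.2454e-5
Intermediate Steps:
q(B) = -8 + 2*B + 2*B² (q(B) = -8 + 2*(B*B + B) = -8 + 2*(B² + B) = -8 + 2*(B + B²) = -8 + (2*B + 2*B²) = -8 + 2*B + 2*B²)
1/(-80103 + o(q(17))) = 1/(-80103 - 195) = 1/(-80298) = -1/80298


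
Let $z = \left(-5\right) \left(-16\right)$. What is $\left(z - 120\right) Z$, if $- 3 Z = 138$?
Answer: $1840$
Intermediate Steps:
$Z = -46$ ($Z = \left(- \frac{1}{3}\right) 138 = -46$)
$z = 80$
$\left(z - 120\right) Z = \left(80 - 120\right) \left(-46\right) = \left(-40\right) \left(-46\right) = 1840$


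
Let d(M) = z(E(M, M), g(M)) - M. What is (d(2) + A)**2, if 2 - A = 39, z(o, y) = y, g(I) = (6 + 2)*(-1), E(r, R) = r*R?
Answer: 2209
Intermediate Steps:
E(r, R) = R*r
g(I) = -8 (g(I) = 8*(-1) = -8)
A = -37 (A = 2 - 1*39 = 2 - 39 = -37)
d(M) = -8 - M
(d(2) + A)**2 = ((-8 - 1*2) - 37)**2 = ((-8 - 2) - 37)**2 = (-10 - 37)**2 = (-47)**2 = 2209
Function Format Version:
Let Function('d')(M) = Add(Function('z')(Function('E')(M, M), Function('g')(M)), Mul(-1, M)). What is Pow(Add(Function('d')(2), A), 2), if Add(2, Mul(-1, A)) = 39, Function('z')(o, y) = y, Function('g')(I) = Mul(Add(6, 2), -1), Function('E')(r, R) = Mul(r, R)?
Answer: 2209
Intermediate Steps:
Function('E')(r, R) = Mul(R, r)
Function('g')(I) = -8 (Function('g')(I) = Mul(8, -1) = -8)
A = -37 (A = Add(2, Mul(-1, 39)) = Add(2, -39) = -37)
Function('d')(M) = Add(-8, Mul(-1, M))
Pow(Add(Function('d')(2), A), 2) = Pow(Add(Add(-8, Mul(-1, 2)), -37), 2) = Pow(Add(Add(-8, -2), -37), 2) = Pow(Add(-10, -37), 2) = Pow(-47, 2) = 2209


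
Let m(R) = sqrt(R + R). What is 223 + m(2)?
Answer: 225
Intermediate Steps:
m(R) = sqrt(2)*sqrt(R) (m(R) = sqrt(2*R) = sqrt(2)*sqrt(R))
223 + m(2) = 223 + sqrt(2)*sqrt(2) = 223 + 2 = 225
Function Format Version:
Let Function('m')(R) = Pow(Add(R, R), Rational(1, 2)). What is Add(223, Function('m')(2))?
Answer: 225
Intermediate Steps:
Function('m')(R) = Mul(Pow(2, Rational(1, 2)), Pow(R, Rational(1, 2))) (Function('m')(R) = Pow(Mul(2, R), Rational(1, 2)) = Mul(Pow(2, Rational(1, 2)), Pow(R, Rational(1, 2))))
Add(223, Function('m')(2)) = Add(223, Mul(Pow(2, Rational(1, 2)), Pow(2, Rational(1, 2)))) = Add(223, 2) = 225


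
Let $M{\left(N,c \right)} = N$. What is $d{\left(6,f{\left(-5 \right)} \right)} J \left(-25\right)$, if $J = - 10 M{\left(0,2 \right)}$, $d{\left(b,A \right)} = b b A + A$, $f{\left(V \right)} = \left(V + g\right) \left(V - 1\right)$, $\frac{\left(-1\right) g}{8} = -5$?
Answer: $0$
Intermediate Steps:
$g = 40$ ($g = \left(-8\right) \left(-5\right) = 40$)
$f{\left(V \right)} = \left(-1 + V\right) \left(40 + V\right)$ ($f{\left(V \right)} = \left(V + 40\right) \left(V - 1\right) = \left(40 + V\right) \left(-1 + V\right) = \left(-1 + V\right) \left(40 + V\right)$)
$d{\left(b,A \right)} = A + A b^{2}$ ($d{\left(b,A \right)} = b^{2} A + A = A b^{2} + A = A + A b^{2}$)
$J = 0$ ($J = \left(-10\right) 0 = 0$)
$d{\left(6,f{\left(-5 \right)} \right)} J \left(-25\right) = \left(-40 + \left(-5\right)^{2} + 39 \left(-5\right)\right) \left(1 + 6^{2}\right) 0 \left(-25\right) = \left(-40 + 25 - 195\right) \left(1 + 36\right) 0 \left(-25\right) = \left(-210\right) 37 \cdot 0 \left(-25\right) = \left(-7770\right) 0 \left(-25\right) = 0 \left(-25\right) = 0$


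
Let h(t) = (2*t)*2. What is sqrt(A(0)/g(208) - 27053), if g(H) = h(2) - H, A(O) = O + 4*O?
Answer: I*sqrt(27053) ≈ 164.48*I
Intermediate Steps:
h(t) = 4*t
A(O) = 5*O
g(H) = 8 - H (g(H) = 4*2 - H = 8 - H)
sqrt(A(0)/g(208) - 27053) = sqrt((5*0)/(8 - 1*208) - 27053) = sqrt(0/(8 - 208) - 27053) = sqrt(0/(-200) - 27053) = sqrt(0*(-1/200) - 27053) = sqrt(0 - 27053) = sqrt(-27053) = I*sqrt(27053)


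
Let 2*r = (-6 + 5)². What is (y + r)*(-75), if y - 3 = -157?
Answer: 23025/2 ≈ 11513.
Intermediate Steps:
r = ½ (r = (-6 + 5)²/2 = (½)*(-1)² = (½)*1 = ½ ≈ 0.50000)
y = -154 (y = 3 - 157 = -154)
(y + r)*(-75) = (-154 + ½)*(-75) = -307/2*(-75) = 23025/2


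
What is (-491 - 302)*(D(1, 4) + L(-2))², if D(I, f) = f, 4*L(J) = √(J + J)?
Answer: -49959/4 - 3172*I ≈ -12490.0 - 3172.0*I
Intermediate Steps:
L(J) = √2*√J/4 (L(J) = √(J + J)/4 = √(2*J)/4 = (√2*√J)/4 = √2*√J/4)
(-491 - 302)*(D(1, 4) + L(-2))² = (-491 - 302)*(4 + √2*√(-2)/4)² = -793*(4 + √2*(I*√2)/4)² = -793*(4 + I/2)²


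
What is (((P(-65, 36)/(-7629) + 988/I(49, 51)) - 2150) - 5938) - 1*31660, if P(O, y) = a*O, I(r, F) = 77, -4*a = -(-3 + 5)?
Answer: -46683493859/1174866 ≈ -39735.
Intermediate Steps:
a = ½ (a = -(-1)*(-3 + 5)/4 = -(-1)*2/4 = -¼*(-2) = ½ ≈ 0.50000)
P(O, y) = O/2
(((P(-65, 36)/(-7629) + 988/I(49, 51)) - 2150) - 5938) - 1*31660 = (((((½)*(-65))/(-7629) + 988/77) - 2150) - 5938) - 1*31660 = (((-65/2*(-1/7629) + 988*(1/77)) - 2150) - 5938) - 31660 = (((65/15258 + 988/77) - 2150) - 5938) - 31660 = ((15079909/1174866 - 2150) - 5938) - 31660 = (-2510881991/1174866 - 5938) - 31660 = -9487236299/1174866 - 31660 = -46683493859/1174866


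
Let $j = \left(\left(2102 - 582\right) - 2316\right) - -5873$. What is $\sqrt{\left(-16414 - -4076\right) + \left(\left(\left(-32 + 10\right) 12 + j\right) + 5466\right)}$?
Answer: $i \sqrt{2059} \approx 45.376 i$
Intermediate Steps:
$j = 5077$ ($j = \left(1520 - 2316\right) + 5873 = -796 + 5873 = 5077$)
$\sqrt{\left(-16414 - -4076\right) + \left(\left(\left(-32 + 10\right) 12 + j\right) + 5466\right)} = \sqrt{\left(-16414 - -4076\right) + \left(\left(\left(-32 + 10\right) 12 + 5077\right) + 5466\right)} = \sqrt{\left(-16414 + 4076\right) + \left(\left(\left(-22\right) 12 + 5077\right) + 5466\right)} = \sqrt{-12338 + \left(\left(-264 + 5077\right) + 5466\right)} = \sqrt{-12338 + \left(4813 + 5466\right)} = \sqrt{-12338 + 10279} = \sqrt{-2059} = i \sqrt{2059}$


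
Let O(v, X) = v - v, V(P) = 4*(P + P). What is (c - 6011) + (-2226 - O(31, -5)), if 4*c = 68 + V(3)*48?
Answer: -7932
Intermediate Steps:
V(P) = 8*P (V(P) = 4*(2*P) = 8*P)
O(v, X) = 0
c = 305 (c = (68 + (8*3)*48)/4 = (68 + 24*48)/4 = (68 + 1152)/4 = (¼)*1220 = 305)
(c - 6011) + (-2226 - O(31, -5)) = (305 - 6011) + (-2226 - 1*0) = -5706 + (-2226 + 0) = -5706 - 2226 = -7932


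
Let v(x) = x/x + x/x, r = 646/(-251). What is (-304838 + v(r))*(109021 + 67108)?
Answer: -53690459844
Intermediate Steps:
r = -646/251 (r = 646*(-1/251) = -646/251 ≈ -2.5737)
v(x) = 2 (v(x) = 1 + 1 = 2)
(-304838 + v(r))*(109021 + 67108) = (-304838 + 2)*(109021 + 67108) = -304836*176129 = -53690459844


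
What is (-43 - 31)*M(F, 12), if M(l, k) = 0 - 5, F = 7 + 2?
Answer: 370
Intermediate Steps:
F = 9
M(l, k) = -5
(-43 - 31)*M(F, 12) = (-43 - 31)*(-5) = -74*(-5) = 370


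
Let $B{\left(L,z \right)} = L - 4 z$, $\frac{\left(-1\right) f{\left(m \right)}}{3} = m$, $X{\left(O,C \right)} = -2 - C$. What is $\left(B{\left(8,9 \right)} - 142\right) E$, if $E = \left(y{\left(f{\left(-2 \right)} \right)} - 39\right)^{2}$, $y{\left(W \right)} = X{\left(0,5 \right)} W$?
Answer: $-1115370$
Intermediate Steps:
$f{\left(m \right)} = - 3 m$
$y{\left(W \right)} = - 7 W$ ($y{\left(W \right)} = \left(-2 - 5\right) W = - 7 W$)
$E = 6561$ ($E = \left(- 7 \left(\left(-3\right) \left(-2\right)\right) - 39\right)^{2} = \left(\left(-7\right) 6 - 39\right)^{2} = \left(-42 - 39\right)^{2} = \left(-81\right)^{2} = 6561$)
$\left(B{\left(8,9 \right)} - 142\right) E = \left(\left(8 - 36\right) - 142\right) 6561 = \left(-28 - 142\right) 6561 = \left(-170\right) 6561 = -1115370$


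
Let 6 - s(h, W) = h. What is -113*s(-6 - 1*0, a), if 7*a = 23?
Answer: -1356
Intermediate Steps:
a = 23/7 (a = (1/7)*23 = 23/7 ≈ 3.2857)
s(h, W) = 6 - h
-113*s(-6 - 1*0, a) = -113*(6 - (-6 - 1*0)) = -113*(6 - (-6 + 0)) = -113*(6 - 1*(-6)) = -113*(6 + 6) = -113*12 = -1356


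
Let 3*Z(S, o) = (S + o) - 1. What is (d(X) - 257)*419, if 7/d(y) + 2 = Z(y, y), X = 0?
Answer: -108940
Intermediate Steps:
Z(S, o) = -1/3 + S/3 + o/3 (Z(S, o) = ((S + o) - 1)/3 = (-1 + S + o)/3 = -1/3 + S/3 + o/3)
d(y) = 7/(-7/3 + 2*y/3) (d(y) = 7/(-2 + (-1/3 + y/3 + y/3)) = 7/(-2 + (-1/3 + 2*y/3)) = 7/(-7/3 + 2*y/3))
(d(X) - 257)*419 = (21/(-7 + 2*0) - 257)*419 = (21/(-7 + 0) - 257)*419 = (21/(-7) - 257)*419 = (21*(-1/7) - 257)*419 = (-3 - 257)*419 = -260*419 = -108940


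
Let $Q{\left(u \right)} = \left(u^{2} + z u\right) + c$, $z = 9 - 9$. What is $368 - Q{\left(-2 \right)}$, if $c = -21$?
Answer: $385$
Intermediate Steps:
$z = 0$
$Q{\left(u \right)} = -21 + u^{2}$ ($Q{\left(u \right)} = \left(u^{2} + 0 u\right) - 21 = \left(u^{2} + 0\right) - 21 = u^{2} - 21 = -21 + u^{2}$)
$368 - Q{\left(-2 \right)} = 368 - \left(-21 + \left(-2\right)^{2}\right) = 368 - \left(-21 + 4\right) = 368 - -17 = 368 + 17 = 385$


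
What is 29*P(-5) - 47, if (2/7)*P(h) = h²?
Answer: 4981/2 ≈ 2490.5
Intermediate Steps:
P(h) = 7*h²/2
29*P(-5) - 47 = 29*((7/2)*(-5)²) - 47 = 29*((7/2)*25) - 47 = 29*(175/2) - 47 = 5075/2 - 47 = 4981/2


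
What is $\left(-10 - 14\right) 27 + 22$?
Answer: $-626$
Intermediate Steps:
$\left(-10 - 14\right) 27 + 22 = \left(-24\right) 27 + 22 = -648 + 22 = -626$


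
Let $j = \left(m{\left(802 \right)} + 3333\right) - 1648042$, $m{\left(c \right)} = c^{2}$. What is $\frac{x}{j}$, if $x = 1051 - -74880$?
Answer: $- \frac{75931}{1001505} \approx -0.075817$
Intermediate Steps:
$x = 75931$ ($x = 1051 + 74880 = 75931$)
$j = -1001505$ ($j = \left(802^{2} + 3333\right) - 1648042 = \left(643204 + 3333\right) - 1648042 = 646537 - 1648042 = -1001505$)
$\frac{x}{j} = \frac{75931}{-1001505} = 75931 \left(- \frac{1}{1001505}\right) = - \frac{75931}{1001505}$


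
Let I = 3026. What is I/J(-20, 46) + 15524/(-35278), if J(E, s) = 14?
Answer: 26633473/123473 ≈ 215.70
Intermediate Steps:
I/J(-20, 46) + 15524/(-35278) = 3026/14 + 15524/(-35278) = 3026*(1/14) + 15524*(-1/35278) = 1513/7 - 7762/17639 = 26633473/123473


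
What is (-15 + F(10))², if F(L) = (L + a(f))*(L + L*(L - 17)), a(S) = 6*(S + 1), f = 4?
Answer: 5832225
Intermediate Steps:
a(S) = 6 + 6*S (a(S) = 6*(1 + S) = 6 + 6*S)
F(L) = (30 + L)*(L + L*(-17 + L)) (F(L) = (L + (6 + 6*4))*(L + L*(L - 17)) = (L + (6 + 24))*(L + L*(-17 + L)) = (L + 30)*(L + L*(-17 + L)) = (30 + L)*(L + L*(-17 + L)))
(-15 + F(10))² = (-15 + 10*(-480 + 10² + 14*10))² = (-15 + 10*(-480 + 100 + 140))² = (-15 + 10*(-240))² = (-15 - 2400)² = (-2415)² = 5832225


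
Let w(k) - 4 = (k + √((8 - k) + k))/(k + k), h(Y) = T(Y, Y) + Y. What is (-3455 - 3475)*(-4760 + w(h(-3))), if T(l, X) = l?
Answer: 32955615 + 1155*√2 ≈ 3.2957e+7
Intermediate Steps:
h(Y) = 2*Y (h(Y) = Y + Y = 2*Y)
w(k) = 4 + (k + 2*√2)/(2*k) (w(k) = 4 + (k + √((8 - k) + k))/(k + k) = 4 + (k + √8)/((2*k)) = 4 + (k + 2*√2)*(1/(2*k)) = 4 + (k + 2*√2)/(2*k))
(-3455 - 3475)*(-4760 + w(h(-3))) = (-3455 - 3475)*(-4760 + (9/2 + √2/((2*(-3))))) = -6930*(-4760 + (9/2 + √2/(-6))) = -6930*(-4760 + (9/2 + √2*(-⅙))) = -6930*(-4760 + (9/2 - √2/6)) = -6930*(-9511/2 - √2/6) = 32955615 + 1155*√2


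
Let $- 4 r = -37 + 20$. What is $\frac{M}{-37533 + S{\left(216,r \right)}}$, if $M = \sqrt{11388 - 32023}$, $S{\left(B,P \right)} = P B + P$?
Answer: $- \frac{4 i \sqrt{20635}}{146443} \approx - 0.0039237 i$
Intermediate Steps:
$r = \frac{17}{4}$ ($r = - \frac{-37 + 20}{4} = \left(- \frac{1}{4}\right) \left(-17\right) = \frac{17}{4} \approx 4.25$)
$S{\left(B,P \right)} = P + B P$ ($S{\left(B,P \right)} = B P + P = P + B P$)
$M = i \sqrt{20635}$ ($M = \sqrt{-20635} = i \sqrt{20635} \approx 143.65 i$)
$\frac{M}{-37533 + S{\left(216,r \right)}} = \frac{i \sqrt{20635}}{-37533 + \frac{17 \left(1 + 216\right)}{4}} = \frac{i \sqrt{20635}}{-37533 + \frac{17}{4} \cdot 217} = \frac{i \sqrt{20635}}{-37533 + \frac{3689}{4}} = \frac{i \sqrt{20635}}{- \frac{146443}{4}} = i \sqrt{20635} \left(- \frac{4}{146443}\right) = - \frac{4 i \sqrt{20635}}{146443}$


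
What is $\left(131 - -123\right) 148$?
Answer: $37592$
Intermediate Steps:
$\left(131 - -123\right) 148 = \left(131 + 123\right) 148 = 254 \cdot 148 = 37592$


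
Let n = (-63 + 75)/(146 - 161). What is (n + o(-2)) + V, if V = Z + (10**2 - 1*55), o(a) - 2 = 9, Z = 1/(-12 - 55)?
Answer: 18487/335 ≈ 55.185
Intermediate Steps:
Z = -1/67 (Z = 1/(-67) = -1/67 ≈ -0.014925)
o(a) = 11 (o(a) = 2 + 9 = 11)
n = -4/5 (n = 12/(-15) = 12*(-1/15) = -4/5 ≈ -0.80000)
V = 3014/67 (V = -1/67 + (10**2 - 1*55) = -1/67 + (100 - 55) = -1/67 + 45 = 3014/67 ≈ 44.985)
(n + o(-2)) + V = (-4/5 + 11) + 3014/67 = 51/5 + 3014/67 = 18487/335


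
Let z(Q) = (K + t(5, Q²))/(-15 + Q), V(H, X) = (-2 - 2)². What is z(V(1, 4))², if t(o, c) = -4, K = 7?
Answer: 9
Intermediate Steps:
V(H, X) = 16 (V(H, X) = (-4)² = 16)
z(Q) = 3/(-15 + Q) (z(Q) = (7 - 4)/(-15 + Q) = 3/(-15 + Q))
z(V(1, 4))² = (3/(-15 + 16))² = (3/1)² = (3*1)² = 3² = 9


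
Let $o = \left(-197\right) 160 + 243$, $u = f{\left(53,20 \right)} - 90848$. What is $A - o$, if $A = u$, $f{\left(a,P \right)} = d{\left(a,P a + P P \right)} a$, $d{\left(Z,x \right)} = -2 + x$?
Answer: $17703$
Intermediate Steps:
$f{\left(a,P \right)} = a \left(-2 + P^{2} + P a\right)$ ($f{\left(a,P \right)} = \left(-2 + \left(P a + P P\right)\right) a = \left(-2 + \left(P a + P^{2}\right)\right) a = \left(-2 + \left(P^{2} + P a\right)\right) a = \left(-2 + P^{2} + P a\right) a = a \left(-2 + P^{2} + P a\right)$)
$u = -13574$ ($u = 53 \left(-2 + 20 \left(20 + 53\right)\right) - 90848 = 53 \left(-2 + 20 \cdot 73\right) - 90848 = 53 \left(-2 + 1460\right) - 90848 = 53 \cdot 1458 - 90848 = 77274 - 90848 = -13574$)
$A = -13574$
$o = -31277$ ($o = -31520 + 243 = -31277$)
$A - o = -13574 - -31277 = -13574 + 31277 = 17703$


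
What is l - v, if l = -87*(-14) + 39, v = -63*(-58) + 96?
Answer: -2493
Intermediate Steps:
v = 3750 (v = 3654 + 96 = 3750)
l = 1257 (l = 1218 + 39 = 1257)
l - v = 1257 - 1*3750 = 1257 - 3750 = -2493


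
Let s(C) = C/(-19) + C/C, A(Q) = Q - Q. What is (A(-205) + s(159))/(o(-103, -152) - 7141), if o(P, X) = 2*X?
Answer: 28/28291 ≈ 0.00098971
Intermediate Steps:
A(Q) = 0
s(C) = 1 - C/19 (s(C) = C*(-1/19) + 1 = -C/19 + 1 = 1 - C/19)
(A(-205) + s(159))/(o(-103, -152) - 7141) = (0 + (1 - 1/19*159))/(2*(-152) - 7141) = (0 + (1 - 159/19))/(-304 - 7141) = (0 - 140/19)/(-7445) = -140/19*(-1/7445) = 28/28291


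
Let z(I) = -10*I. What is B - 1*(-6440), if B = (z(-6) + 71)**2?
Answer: 23601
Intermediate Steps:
B = 17161 (B = (-10*(-6) + 71)**2 = (60 + 71)**2 = 131**2 = 17161)
B - 1*(-6440) = 17161 - 1*(-6440) = 17161 + 6440 = 23601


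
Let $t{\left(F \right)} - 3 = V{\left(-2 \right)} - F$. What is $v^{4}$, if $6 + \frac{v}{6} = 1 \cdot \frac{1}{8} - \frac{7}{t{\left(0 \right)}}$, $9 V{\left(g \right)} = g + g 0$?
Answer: $\frac{643706364934161}{100000000} \approx 6.4371 \cdot 10^{6}$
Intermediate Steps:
$V{\left(g \right)} = \frac{g}{9}$ ($V{\left(g \right)} = \frac{g + g 0}{9} = \frac{g + 0}{9} = \frac{g}{9}$)
$t{\left(F \right)} = \frac{25}{9} - F$ ($t{\left(F \right)} = 3 - \left(\frac{2}{9} + F\right) = \frac{25}{9} - F$)
$v = - \frac{5037}{100}$ ($v = -36 + 6 \left(1 \cdot \frac{1}{8} - \frac{7}{\frac{25}{9} - 0}\right) = -36 + 6 \left(1 \cdot \frac{1}{8} - \frac{7}{\frac{25}{9} + 0}\right) = -36 + 6 \left(\frac{1}{8} - \frac{7}{\frac{25}{9}}\right) = -36 + 6 \left(\frac{1}{8} - \frac{63}{25}\right) = -36 + 6 \left(- \frac{479}{200}\right) = -36 - \frac{1437}{100} = - \frac{5037}{100} \approx -50.37$)
$v^{4} = \left(- \frac{5037}{100}\right)^{4} = \frac{643706364934161}{100000000}$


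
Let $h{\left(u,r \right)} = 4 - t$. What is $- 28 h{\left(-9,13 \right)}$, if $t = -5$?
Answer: $-252$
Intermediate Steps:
$h{\left(u,r \right)} = 9$ ($h{\left(u,r \right)} = 4 - -5 = 4 + 5 = 9$)
$- 28 h{\left(-9,13 \right)} = \left(-28\right) 9 = -252$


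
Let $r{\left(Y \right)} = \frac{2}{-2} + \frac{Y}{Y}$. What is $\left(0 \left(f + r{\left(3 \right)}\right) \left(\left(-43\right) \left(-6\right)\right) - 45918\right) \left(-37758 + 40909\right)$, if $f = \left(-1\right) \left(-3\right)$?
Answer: $-144687618$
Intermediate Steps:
$f = 3$
$r{\left(Y \right)} = 0$ ($r{\left(Y \right)} = 2 \left(- \frac{1}{2}\right) + 1 = -1 + 1 = 0$)
$\left(0 \left(f + r{\left(3 \right)}\right) \left(\left(-43\right) \left(-6\right)\right) - 45918\right) \left(-37758 + 40909\right) = \left(0 \left(3 + 0\right) \left(\left(-43\right) \left(-6\right)\right) - 45918\right) \left(-37758 + 40909\right) = \left(0 \cdot 3 \cdot 258 - 45918\right) 3151 = \left(0 \cdot 258 - 45918\right) 3151 = \left(0 - 45918\right) 3151 = \left(-45918\right) 3151 = -144687618$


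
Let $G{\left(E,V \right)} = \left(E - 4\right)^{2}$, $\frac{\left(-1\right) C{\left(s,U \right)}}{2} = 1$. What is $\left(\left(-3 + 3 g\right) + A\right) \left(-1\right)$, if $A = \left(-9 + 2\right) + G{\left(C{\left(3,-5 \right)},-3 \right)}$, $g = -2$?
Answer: $-20$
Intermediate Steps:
$C{\left(s,U \right)} = -2$ ($C{\left(s,U \right)} = \left(-2\right) 1 = -2$)
$G{\left(E,V \right)} = \left(-4 + E\right)^{2}$
$A = 29$ ($A = \left(-9 + 2\right) + \left(-4 - 2\right)^{2} = -7 + \left(-6\right)^{2} = -7 + 36 = 29$)
$\left(\left(-3 + 3 g\right) + A\right) \left(-1\right) = \left(\left(-3 + 3 \left(-2\right)\right) + 29\right) \left(-1\right) = \left(\left(-3 - 6\right) + 29\right) \left(-1\right) = \left(-9 + 29\right) \left(-1\right) = 20 \left(-1\right) = -20$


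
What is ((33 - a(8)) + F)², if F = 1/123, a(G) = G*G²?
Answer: 3471095056/15129 ≈ 2.2943e+5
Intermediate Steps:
a(G) = G³
F = 1/123 ≈ 0.0081301
((33 - a(8)) + F)² = ((33 - 1*8³) + 1/123)² = ((33 - 1*512) + 1/123)² = ((33 - 512) + 1/123)² = (-479 + 1/123)² = (-58916/123)² = 3471095056/15129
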